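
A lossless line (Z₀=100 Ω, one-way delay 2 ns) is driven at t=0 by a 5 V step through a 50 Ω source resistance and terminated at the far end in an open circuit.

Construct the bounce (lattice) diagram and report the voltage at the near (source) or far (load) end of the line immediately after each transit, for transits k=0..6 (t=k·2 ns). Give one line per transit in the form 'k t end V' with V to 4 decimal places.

Γ_L=1.000000, Γ_S=-0.333333; launch V₁=5·100/150=3.333333
k=0 src: V=3.3333
k=1 load: inc=3.333333, refl=3.333333·1.000000=3.3333; V=0.000000+3.333333+3.333333=6.6667
k=2 src: inc=3.333333, refl=3.333333·-0.333333=-1.1111; V=3.333333+3.333333+-1.111111=5.5556
k=3 load: inc=-1.111111, refl=-1.111111·1.000000=-1.1111; V=6.666667+-1.111111+-1.111111=4.4444
k=4 src: inc=-1.111111, refl=-1.111111·-0.333333=0.3704; V=5.555556+-1.111111+0.370370=4.8148
k=5 load: inc=0.370370, refl=0.370370·1.000000=0.3704; V=4.444444+0.370370+0.370370=5.1852
k=6 src: inc=0.370370, refl=0.370370·-0.333333=-0.1235; V=4.814815+0.370370+-0.123457=5.0617

0 0 source 3.3333
1 2 load 6.6667
2 4 source 5.5556
3 6 load 4.4444
4 8 source 4.8148
5 10 load 5.1852
6 12 source 5.0617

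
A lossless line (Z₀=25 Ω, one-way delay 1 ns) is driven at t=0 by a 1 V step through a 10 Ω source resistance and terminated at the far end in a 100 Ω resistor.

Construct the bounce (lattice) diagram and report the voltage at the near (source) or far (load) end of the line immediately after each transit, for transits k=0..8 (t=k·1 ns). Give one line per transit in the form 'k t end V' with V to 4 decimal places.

0 0 source 0.7143
1 1 load 1.1429
2 2 source 0.9592
3 3 load 0.8490
4 4 source 0.8962
5 5 load 0.9245
6 6 source 0.9124
7 7 load 0.9051
8 8 source 0.9082

Γ_L=0.600000, Γ_S=-0.428571; launch V₁=1·25/35=0.714286
k=0 src: V=0.7143
k=1 load: inc=0.714286, refl=0.714286·0.600000=0.4286; V=0.000000+0.714286+0.428571=1.1429
k=2 src: inc=0.428571, refl=0.428571·-0.428571=-0.1837; V=0.714286+0.428571+-0.183673=0.9592
k=3 load: inc=-0.183673, refl=-0.183673·0.600000=-0.1102; V=1.142857+-0.183673+-0.110204=0.8490
k=4 src: inc=-0.110204, refl=-0.110204·-0.428571=0.0472; V=0.959184+-0.110204+0.047230=0.8962
k=5 load: inc=0.047230, refl=0.047230·0.600000=0.0283; V=0.848980+0.047230+0.028338=0.9245
k=6 src: inc=0.028338, refl=0.028338·-0.428571=-0.0121; V=0.896210+0.028338+-0.012145=0.9124
k=7 load: inc=-0.012145, refl=-0.012145·0.600000=-0.0073; V=0.924548+-0.012145+-0.007287=0.9051
k=8 src: inc=-0.007287, refl=-0.007287·-0.428571=0.0031; V=0.912403+-0.007287+0.003123=0.9082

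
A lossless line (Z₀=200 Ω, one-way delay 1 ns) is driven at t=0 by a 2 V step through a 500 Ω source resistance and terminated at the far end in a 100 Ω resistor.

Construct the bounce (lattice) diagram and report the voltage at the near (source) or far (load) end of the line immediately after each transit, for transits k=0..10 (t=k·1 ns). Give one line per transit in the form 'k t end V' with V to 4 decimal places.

Γ_L=-0.333333, Γ_S=0.428571; launch V₁=2·200/700=0.571429
k=0 src: V=0.5714
k=1 load: inc=0.571429, refl=0.571429·-0.333333=-0.1905; V=0.000000+0.571429+-0.190476=0.3810
k=2 src: inc=-0.190476, refl=-0.190476·0.428571=-0.0816; V=0.571429+-0.190476+-0.081633=0.2993
k=3 load: inc=-0.081633, refl=-0.081633·-0.333333=0.0272; V=0.380952+-0.081633+0.027211=0.3265
k=4 src: inc=0.027211, refl=0.027211·0.428571=0.0117; V=0.299320+0.027211+0.011662=0.3382
k=5 load: inc=0.011662, refl=0.011662·-0.333333=-0.0039; V=0.326531+0.011662+-0.003887=0.3343
k=6 src: inc=-0.003887, refl=-0.003887·0.428571=-0.0017; V=0.338192+-0.003887+-0.001666=0.3326
k=7 load: inc=-0.001666, refl=-0.001666·-0.333333=0.0006; V=0.334305+-0.001666+0.000555=0.3332
k=8 src: inc=0.000555, refl=0.000555·0.428571=0.0002; V=0.332639+0.000555+0.000238=0.3334
k=9 load: inc=0.000238, refl=0.000238·-0.333333=-0.0001; V=0.333195+0.000238+-0.000079=0.3334
k=10 src: inc=-0.000079, refl=-0.000079·0.428571=-0.0000; V=0.333432+-0.000079+-0.000034=0.3333

0 0 source 0.5714
1 1 load 0.3810
2 2 source 0.2993
3 3 load 0.3265
4 4 source 0.3382
5 5 load 0.3343
6 6 source 0.3326
7 7 load 0.3332
8 8 source 0.3334
9 9 load 0.3334
10 10 source 0.3333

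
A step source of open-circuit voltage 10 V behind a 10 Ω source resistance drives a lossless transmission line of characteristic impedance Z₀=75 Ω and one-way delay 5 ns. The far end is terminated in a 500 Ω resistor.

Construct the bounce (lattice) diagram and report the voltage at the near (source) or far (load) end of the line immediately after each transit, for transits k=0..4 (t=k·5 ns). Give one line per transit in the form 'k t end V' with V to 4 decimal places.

0 0 source 8.8235
1 5 load 15.3453
2 10 source 10.3581
3 15 load 6.6719
4 20 source 9.4907

Γ_L=0.739130, Γ_S=-0.764706; launch V₁=10·75/85=8.823529
k=0 src: V=8.8235
k=1 load: inc=8.823529, refl=8.823529·0.739130=6.5217; V=0.000000+8.823529+6.521739=15.3453
k=2 src: inc=6.521739, refl=6.521739·-0.764706=-4.9872; V=8.823529+6.521739+-4.987212=10.3581
k=3 load: inc=-4.987212, refl=-4.987212·0.739130=-3.6862; V=15.345269+-4.987212+-3.686200=6.6719
k=4 src: inc=-3.686200, refl=-3.686200·-0.764706=2.8189; V=10.358056+-3.686200+2.818859=9.4907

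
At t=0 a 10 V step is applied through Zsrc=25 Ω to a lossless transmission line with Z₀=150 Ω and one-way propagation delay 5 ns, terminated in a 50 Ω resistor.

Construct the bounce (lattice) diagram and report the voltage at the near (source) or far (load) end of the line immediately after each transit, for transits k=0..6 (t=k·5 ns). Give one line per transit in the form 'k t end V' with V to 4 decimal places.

Γ_L=-0.500000, Γ_S=-0.714286; launch V₁=10·150/175=8.571429
k=0 src: V=8.5714
k=1 load: inc=8.571429, refl=8.571429·-0.500000=-4.2857; V=0.000000+8.571429+-4.285714=4.2857
k=2 src: inc=-4.285714, refl=-4.285714·-0.714286=3.0612; V=8.571429+-4.285714+3.061224=7.3469
k=3 load: inc=3.061224, refl=3.061224·-0.500000=-1.5306; V=4.285714+3.061224+-1.530612=5.8163
k=4 src: inc=-1.530612, refl=-1.530612·-0.714286=1.0933; V=7.346939+-1.530612+1.093294=6.9096
k=5 load: inc=1.093294, refl=1.093294·-0.500000=-0.5466; V=5.816327+1.093294+-0.546647=6.3630
k=6 src: inc=-0.546647, refl=-0.546647·-0.714286=0.3905; V=6.909621+-0.546647+0.390462=6.7534

0 0 source 8.5714
1 5 load 4.2857
2 10 source 7.3469
3 15 load 5.8163
4 20 source 6.9096
5 25 load 6.3630
6 30 source 6.7534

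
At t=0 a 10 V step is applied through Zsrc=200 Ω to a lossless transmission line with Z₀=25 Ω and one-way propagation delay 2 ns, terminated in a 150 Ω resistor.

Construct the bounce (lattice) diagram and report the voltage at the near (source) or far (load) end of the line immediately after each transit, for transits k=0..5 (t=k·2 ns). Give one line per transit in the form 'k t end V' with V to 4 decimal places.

Γ_L=0.714286, Γ_S=0.777778; launch V₁=10·25/225=1.111111
k=0 src: V=1.1111
k=1 load: inc=1.111111, refl=1.111111·0.714286=0.7937; V=0.000000+1.111111+0.793651=1.9048
k=2 src: inc=0.793651, refl=0.793651·0.777778=0.6173; V=1.111111+0.793651+0.617284=2.5220
k=3 load: inc=0.617284, refl=0.617284·0.714286=0.4409; V=1.904762+0.617284+0.440917=2.9630
k=4 src: inc=0.440917, refl=0.440917·0.777778=0.3429; V=2.522046+0.440917+0.342936=3.3059
k=5 load: inc=0.342936, refl=0.342936·0.714286=0.2450; V=2.962963+0.342936+0.244954=3.5509

0 0 source 1.1111
1 2 load 1.9048
2 4 source 2.5220
3 6 load 2.9630
4 8 source 3.3059
5 10 load 3.5509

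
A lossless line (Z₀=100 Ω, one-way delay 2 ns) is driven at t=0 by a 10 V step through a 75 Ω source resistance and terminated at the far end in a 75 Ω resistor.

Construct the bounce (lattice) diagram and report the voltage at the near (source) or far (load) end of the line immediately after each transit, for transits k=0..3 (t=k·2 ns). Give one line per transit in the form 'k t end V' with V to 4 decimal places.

0 0 source 5.7143
1 2 load 4.8980
2 4 source 5.0146
3 6 load 4.9979

Γ_L=-0.142857, Γ_S=-0.142857; launch V₁=10·100/175=5.714286
k=0 src: V=5.7143
k=1 load: inc=5.714286, refl=5.714286·-0.142857=-0.8163; V=0.000000+5.714286+-0.816327=4.8980
k=2 src: inc=-0.816327, refl=-0.816327·-0.142857=0.1166; V=5.714286+-0.816327+0.116618=5.0146
k=3 load: inc=0.116618, refl=0.116618·-0.142857=-0.0167; V=4.897959+0.116618+-0.016660=4.9979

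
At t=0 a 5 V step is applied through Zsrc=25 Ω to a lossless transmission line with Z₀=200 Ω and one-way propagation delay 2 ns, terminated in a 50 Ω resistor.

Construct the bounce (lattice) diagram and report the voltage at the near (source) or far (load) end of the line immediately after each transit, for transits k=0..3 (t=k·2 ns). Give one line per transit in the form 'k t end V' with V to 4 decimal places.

Γ_L=-0.600000, Γ_S=-0.777778; launch V₁=5·200/225=4.444444
k=0 src: V=4.4444
k=1 load: inc=4.444444, refl=4.444444·-0.600000=-2.6667; V=0.000000+4.444444+-2.666667=1.7778
k=2 src: inc=-2.666667, refl=-2.666667·-0.777778=2.0741; V=4.444444+-2.666667+2.074074=3.8519
k=3 load: inc=2.074074, refl=2.074074·-0.600000=-1.2444; V=1.777778+2.074074+-1.244444=2.6074

0 0 source 4.4444
1 2 load 1.7778
2 4 source 3.8519
3 6 load 2.6074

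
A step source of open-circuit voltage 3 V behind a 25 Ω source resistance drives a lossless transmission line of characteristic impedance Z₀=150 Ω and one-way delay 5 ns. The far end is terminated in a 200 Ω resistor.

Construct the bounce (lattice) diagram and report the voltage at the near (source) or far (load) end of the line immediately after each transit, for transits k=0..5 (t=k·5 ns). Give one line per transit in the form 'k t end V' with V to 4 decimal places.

Γ_L=0.142857, Γ_S=-0.714286; launch V₁=3·150/175=2.571429
k=0 src: V=2.5714
k=1 load: inc=2.571429, refl=2.571429·0.142857=0.3673; V=0.000000+2.571429+0.367347=2.9388
k=2 src: inc=0.367347, refl=0.367347·-0.714286=-0.2624; V=2.571429+0.367347+-0.262391=2.6764
k=3 load: inc=-0.262391, refl=-0.262391·0.142857=-0.0375; V=2.938776+-0.262391+-0.037484=2.6389
k=4 src: inc=-0.037484, refl=-0.037484·-0.714286=0.0268; V=2.676385+-0.037484+0.026775=2.6657
k=5 load: inc=0.026775, refl=0.026775·0.142857=0.0038; V=2.638900+0.026775+0.003825=2.6695

0 0 source 2.5714
1 5 load 2.9388
2 10 source 2.6764
3 15 load 2.6389
4 20 source 2.6657
5 25 load 2.6695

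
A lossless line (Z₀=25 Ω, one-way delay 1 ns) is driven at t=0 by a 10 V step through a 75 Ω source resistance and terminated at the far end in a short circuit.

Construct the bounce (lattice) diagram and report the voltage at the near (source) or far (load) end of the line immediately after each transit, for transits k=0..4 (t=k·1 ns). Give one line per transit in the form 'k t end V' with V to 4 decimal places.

0 0 source 2.5000
1 1 load 0.0000
2 2 source -1.2500
3 3 load 0.0000
4 4 source 0.6250

Γ_L=-1.000000, Γ_S=0.500000; launch V₁=10·25/100=2.500000
k=0 src: V=2.5000
k=1 load: inc=2.500000, refl=2.500000·-1.000000=-2.5000; V=0.000000+2.500000+-2.500000=0.0000
k=2 src: inc=-2.500000, refl=-2.500000·0.500000=-1.2500; V=2.500000+-2.500000+-1.250000=-1.2500
k=3 load: inc=-1.250000, refl=-1.250000·-1.000000=1.2500; V=0.000000+-1.250000+1.250000=0.0000
k=4 src: inc=1.250000, refl=1.250000·0.500000=0.6250; V=-1.250000+1.250000+0.625000=0.6250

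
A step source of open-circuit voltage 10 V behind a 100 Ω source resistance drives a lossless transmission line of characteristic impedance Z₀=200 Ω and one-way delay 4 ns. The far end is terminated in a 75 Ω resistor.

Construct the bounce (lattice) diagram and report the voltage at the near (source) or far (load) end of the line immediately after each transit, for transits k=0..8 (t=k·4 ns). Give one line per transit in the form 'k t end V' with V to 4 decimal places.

0 0 source 6.6667
1 4 load 3.6364
2 8 source 4.6465
3 12 load 4.1873
4 16 source 4.3404
5 20 load 4.2708
6 24 source 4.2940
7 28 load 4.2835
8 32 source 4.2870

Γ_L=-0.454545, Γ_S=-0.333333; launch V₁=10·200/300=6.666667
k=0 src: V=6.6667
k=1 load: inc=6.666667, refl=6.666667·-0.454545=-3.0303; V=0.000000+6.666667+-3.030303=3.6364
k=2 src: inc=-3.030303, refl=-3.030303·-0.333333=1.0101; V=6.666667+-3.030303+1.010101=4.6465
k=3 load: inc=1.010101, refl=1.010101·-0.454545=-0.4591; V=3.636364+1.010101+-0.459137=4.1873
k=4 src: inc=-0.459137, refl=-0.459137·-0.333333=0.1530; V=4.646465+-0.459137+0.153046=4.3404
k=5 load: inc=0.153046, refl=0.153046·-0.454545=-0.0696; V=4.187328+0.153046+-0.069566=4.2708
k=6 src: inc=-0.069566, refl=-0.069566·-0.333333=0.0232; V=4.340373+-0.069566+0.023189=4.2940
k=7 load: inc=0.023189, refl=0.023189·-0.454545=-0.0105; V=4.270807+0.023189+-0.010540=4.2835
k=8 src: inc=-0.010540, refl=-0.010540·-0.333333=0.0035; V=4.293996+-0.010540+0.003513=4.2870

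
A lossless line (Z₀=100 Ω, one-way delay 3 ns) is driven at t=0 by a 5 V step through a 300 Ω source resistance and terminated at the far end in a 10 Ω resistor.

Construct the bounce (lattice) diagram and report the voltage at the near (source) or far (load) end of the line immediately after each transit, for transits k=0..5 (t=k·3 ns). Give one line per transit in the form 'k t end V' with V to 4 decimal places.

0 0 source 1.2500
1 3 load 0.2273
2 6 source -0.2841
3 9 load 0.1343
4 12 source 0.3435
5 15 load 0.1723

Γ_L=-0.818182, Γ_S=0.500000; launch V₁=5·100/400=1.250000
k=0 src: V=1.2500
k=1 load: inc=1.250000, refl=1.250000·-0.818182=-1.0227; V=0.000000+1.250000+-1.022727=0.2273
k=2 src: inc=-1.022727, refl=-1.022727·0.500000=-0.5114; V=1.250000+-1.022727+-0.511364=-0.2841
k=3 load: inc=-0.511364, refl=-0.511364·-0.818182=0.4184; V=0.227273+-0.511364+0.418388=0.1343
k=4 src: inc=0.418388, refl=0.418388·0.500000=0.2092; V=-0.284091+0.418388+0.209194=0.3435
k=5 load: inc=0.209194, refl=0.209194·-0.818182=-0.1712; V=0.134298+0.209194+-0.171159=0.1723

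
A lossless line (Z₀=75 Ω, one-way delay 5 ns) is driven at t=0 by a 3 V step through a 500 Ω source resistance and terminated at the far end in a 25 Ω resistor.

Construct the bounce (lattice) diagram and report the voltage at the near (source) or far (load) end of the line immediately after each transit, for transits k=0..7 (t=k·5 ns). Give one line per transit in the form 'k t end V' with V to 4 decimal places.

Γ_L=-0.500000, Γ_S=0.739130; launch V₁=3·75/575=0.391304
k=0 src: V=0.3913
k=1 load: inc=0.391304, refl=0.391304·-0.500000=-0.1957; V=0.000000+0.391304+-0.195652=0.1957
k=2 src: inc=-0.195652, refl=-0.195652·0.739130=-0.1446; V=0.391304+-0.195652+-0.144612=0.0510
k=3 load: inc=-0.144612, refl=-0.144612·-0.500000=0.0723; V=0.195652+-0.144612+0.072306=0.1233
k=4 src: inc=0.072306, refl=0.072306·0.739130=0.0534; V=0.051040+0.072306+0.053444=0.1768
k=5 load: inc=0.053444, refl=0.053444·-0.500000=-0.0267; V=0.123346+0.053444+-0.026722=0.1501
k=6 src: inc=-0.026722, refl=-0.026722·0.739130=-0.0198; V=0.176790+-0.026722+-0.019751=0.1303
k=7 load: inc=-0.019751, refl=-0.019751·-0.500000=0.0099; V=0.150068+-0.019751+0.009875=0.1402

0 0 source 0.3913
1 5 load 0.1957
2 10 source 0.0510
3 15 load 0.1233
4 20 source 0.1768
5 25 load 0.1501
6 30 source 0.1303
7 35 load 0.1402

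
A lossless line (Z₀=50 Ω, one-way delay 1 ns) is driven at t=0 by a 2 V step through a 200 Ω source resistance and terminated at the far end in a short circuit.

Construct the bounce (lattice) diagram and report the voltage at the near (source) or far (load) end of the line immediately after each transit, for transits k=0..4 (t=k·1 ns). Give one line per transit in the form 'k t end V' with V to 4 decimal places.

0 0 source 0.4000
1 1 load 0.0000
2 2 source -0.2400
3 3 load 0.0000
4 4 source 0.1440

Γ_L=-1.000000, Γ_S=0.600000; launch V₁=2·50/250=0.400000
k=0 src: V=0.4000
k=1 load: inc=0.400000, refl=0.400000·-1.000000=-0.4000; V=0.000000+0.400000+-0.400000=0.0000
k=2 src: inc=-0.400000, refl=-0.400000·0.600000=-0.2400; V=0.400000+-0.400000+-0.240000=-0.2400
k=3 load: inc=-0.240000, refl=-0.240000·-1.000000=0.2400; V=0.000000+-0.240000+0.240000=0.0000
k=4 src: inc=0.240000, refl=0.240000·0.600000=0.1440; V=-0.240000+0.240000+0.144000=0.1440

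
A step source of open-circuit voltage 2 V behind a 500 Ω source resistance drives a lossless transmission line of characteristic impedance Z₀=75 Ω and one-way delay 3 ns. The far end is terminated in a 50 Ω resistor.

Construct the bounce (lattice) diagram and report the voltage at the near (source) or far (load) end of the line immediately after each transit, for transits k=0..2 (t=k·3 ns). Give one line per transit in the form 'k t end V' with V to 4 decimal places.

0 0 source 0.2609
1 3 load 0.2087
2 6 source 0.1701

Γ_L=-0.200000, Γ_S=0.739130; launch V₁=2·75/575=0.260870
k=0 src: V=0.2609
k=1 load: inc=0.260870, refl=0.260870·-0.200000=-0.0522; V=0.000000+0.260870+-0.052174=0.2087
k=2 src: inc=-0.052174, refl=-0.052174·0.739130=-0.0386; V=0.260870+-0.052174+-0.038563=0.1701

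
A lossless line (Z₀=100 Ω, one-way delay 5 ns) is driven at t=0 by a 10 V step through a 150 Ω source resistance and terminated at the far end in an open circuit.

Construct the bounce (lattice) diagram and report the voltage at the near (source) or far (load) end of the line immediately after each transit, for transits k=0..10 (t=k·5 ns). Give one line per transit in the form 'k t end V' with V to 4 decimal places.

Γ_L=1.000000, Γ_S=0.200000; launch V₁=10·100/250=4.000000
k=0 src: V=4.0000
k=1 load: inc=4.000000, refl=4.000000·1.000000=4.0000; V=0.000000+4.000000+4.000000=8.0000
k=2 src: inc=4.000000, refl=4.000000·0.200000=0.8000; V=4.000000+4.000000+0.800000=8.8000
k=3 load: inc=0.800000, refl=0.800000·1.000000=0.8000; V=8.000000+0.800000+0.800000=9.6000
k=4 src: inc=0.800000, refl=0.800000·0.200000=0.1600; V=8.800000+0.800000+0.160000=9.7600
k=5 load: inc=0.160000, refl=0.160000·1.000000=0.1600; V=9.600000+0.160000+0.160000=9.9200
k=6 src: inc=0.160000, refl=0.160000·0.200000=0.0320; V=9.760000+0.160000+0.032000=9.9520
k=7 load: inc=0.032000, refl=0.032000·1.000000=0.0320; V=9.920000+0.032000+0.032000=9.9840
k=8 src: inc=0.032000, refl=0.032000·0.200000=0.0064; V=9.952000+0.032000+0.006400=9.9904
k=9 load: inc=0.006400, refl=0.006400·1.000000=0.0064; V=9.984000+0.006400+0.006400=9.9968
k=10 src: inc=0.006400, refl=0.006400·0.200000=0.0013; V=9.990400+0.006400+0.001280=9.9981

0 0 source 4.0000
1 5 load 8.0000
2 10 source 8.8000
3 15 load 9.6000
4 20 source 9.7600
5 25 load 9.9200
6 30 source 9.9520
7 35 load 9.9840
8 40 source 9.9904
9 45 load 9.9968
10 50 source 9.9981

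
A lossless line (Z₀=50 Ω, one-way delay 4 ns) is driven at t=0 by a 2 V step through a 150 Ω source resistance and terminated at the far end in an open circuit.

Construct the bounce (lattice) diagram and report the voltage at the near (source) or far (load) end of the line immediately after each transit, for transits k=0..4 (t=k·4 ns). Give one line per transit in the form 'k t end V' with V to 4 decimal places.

0 0 source 0.5000
1 4 load 1.0000
2 8 source 1.2500
3 12 load 1.5000
4 16 source 1.6250

Γ_L=1.000000, Γ_S=0.500000; launch V₁=2·50/200=0.500000
k=0 src: V=0.5000
k=1 load: inc=0.500000, refl=0.500000·1.000000=0.5000; V=0.000000+0.500000+0.500000=1.0000
k=2 src: inc=0.500000, refl=0.500000·0.500000=0.2500; V=0.500000+0.500000+0.250000=1.2500
k=3 load: inc=0.250000, refl=0.250000·1.000000=0.2500; V=1.000000+0.250000+0.250000=1.5000
k=4 src: inc=0.250000, refl=0.250000·0.500000=0.1250; V=1.250000+0.250000+0.125000=1.6250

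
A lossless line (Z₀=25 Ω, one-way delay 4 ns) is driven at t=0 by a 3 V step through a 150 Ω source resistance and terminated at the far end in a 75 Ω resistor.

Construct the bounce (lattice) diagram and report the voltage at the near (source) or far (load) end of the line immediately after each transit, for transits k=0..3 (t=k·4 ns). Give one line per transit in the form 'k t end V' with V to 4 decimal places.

0 0 source 0.4286
1 4 load 0.6429
2 8 source 0.7959
3 12 load 0.8724

Γ_L=0.500000, Γ_S=0.714286; launch V₁=3·25/175=0.428571
k=0 src: V=0.4286
k=1 load: inc=0.428571, refl=0.428571·0.500000=0.2143; V=0.000000+0.428571+0.214286=0.6429
k=2 src: inc=0.214286, refl=0.214286·0.714286=0.1531; V=0.428571+0.214286+0.153061=0.7959
k=3 load: inc=0.153061, refl=0.153061·0.500000=0.0765; V=0.642857+0.153061+0.076531=0.8724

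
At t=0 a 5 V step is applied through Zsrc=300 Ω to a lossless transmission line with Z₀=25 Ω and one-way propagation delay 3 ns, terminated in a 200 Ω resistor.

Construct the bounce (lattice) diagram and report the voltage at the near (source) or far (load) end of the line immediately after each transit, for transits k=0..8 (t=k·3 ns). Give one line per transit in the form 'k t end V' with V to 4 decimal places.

0 0 source 0.3846
1 3 load 0.6838
2 6 source 0.9369
3 9 load 1.1338
4 12 source 1.3003
5 15 load 1.4299
6 18 source 1.5395
7 21 load 1.6248
8 24 source 1.6970

Γ_L=0.777778, Γ_S=0.846154; launch V₁=5·25/325=0.384615
k=0 src: V=0.3846
k=1 load: inc=0.384615, refl=0.384615·0.777778=0.2991; V=0.000000+0.384615+0.299145=0.6838
k=2 src: inc=0.299145, refl=0.299145·0.846154=0.2531; V=0.384615+0.299145+0.253123=0.9369
k=3 load: inc=0.253123, refl=0.253123·0.777778=0.1969; V=0.683761+0.253123+0.196873=1.1338
k=4 src: inc=0.196873, refl=0.196873·0.846154=0.1666; V=0.936884+0.196873+0.166585=1.3003
k=5 load: inc=0.166585, refl=0.166585·0.777778=0.1296; V=1.133757+0.166585+0.129566=1.4299
k=6 src: inc=0.129566, refl=0.129566·0.846154=0.1096; V=1.300342+0.129566+0.109633=1.5395
k=7 load: inc=0.109633, refl=0.109633·0.777778=0.0853; V=1.429908+0.109633+0.085270=1.6248
k=8 src: inc=0.085270, refl=0.085270·0.846154=0.0722; V=1.539541+0.085270+0.072152=1.6970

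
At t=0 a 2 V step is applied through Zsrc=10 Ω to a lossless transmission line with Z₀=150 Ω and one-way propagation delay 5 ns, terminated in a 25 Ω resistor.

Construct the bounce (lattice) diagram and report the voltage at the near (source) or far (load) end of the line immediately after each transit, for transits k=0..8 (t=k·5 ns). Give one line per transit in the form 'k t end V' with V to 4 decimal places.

Γ_L=-0.714286, Γ_S=-0.875000; launch V₁=2·150/160=1.875000
k=0 src: V=1.8750
k=1 load: inc=1.875000, refl=1.875000·-0.714286=-1.3393; V=0.000000+1.875000+-1.339286=0.5357
k=2 src: inc=-1.339286, refl=-1.339286·-0.875000=1.1719; V=1.875000+-1.339286+1.171875=1.7076
k=3 load: inc=1.171875, refl=1.171875·-0.714286=-0.8371; V=0.535714+1.171875+-0.837054=0.8705
k=4 src: inc=-0.837054, refl=-0.837054·-0.875000=0.7324; V=1.707589+-0.837054+0.732422=1.6030
k=5 load: inc=0.732422, refl=0.732422·-0.714286=-0.5232; V=0.870536+0.732422+-0.523158=1.0798
k=6 src: inc=-0.523158, refl=-0.523158·-0.875000=0.4578; V=1.602958+-0.523158+0.457764=1.5376
k=7 load: inc=0.457764, refl=0.457764·-0.714286=-0.3270; V=1.079799+0.457764+-0.326974=1.2106
k=8 src: inc=-0.326974, refl=-0.326974·-0.875000=0.2861; V=1.537563+-0.326974+0.286102=1.4967

0 0 source 1.8750
1 5 load 0.5357
2 10 source 1.7076
3 15 load 0.8705
4 20 source 1.6030
5 25 load 1.0798
6 30 source 1.5376
7 35 load 1.2106
8 40 source 1.4967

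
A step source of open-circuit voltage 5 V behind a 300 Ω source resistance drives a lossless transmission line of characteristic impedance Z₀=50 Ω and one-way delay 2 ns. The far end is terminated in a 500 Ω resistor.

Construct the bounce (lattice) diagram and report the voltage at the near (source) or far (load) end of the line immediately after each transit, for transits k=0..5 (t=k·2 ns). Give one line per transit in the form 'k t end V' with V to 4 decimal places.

0 0 source 0.7143
1 2 load 1.2987
2 4 source 1.7161
3 6 load 2.0577
4 8 source 2.3016
5 10 load 2.5012

Γ_L=0.818182, Γ_S=0.714286; launch V₁=5·50/350=0.714286
k=0 src: V=0.7143
k=1 load: inc=0.714286, refl=0.714286·0.818182=0.5844; V=0.000000+0.714286+0.584416=1.2987
k=2 src: inc=0.584416, refl=0.584416·0.714286=0.4174; V=0.714286+0.584416+0.417440=1.7161
k=3 load: inc=0.417440, refl=0.417440·0.818182=0.3415; V=1.298701+0.417440+0.341542=2.0577
k=4 src: inc=0.341542, refl=0.341542·0.714286=0.2440; V=1.716141+0.341542+0.243958=2.3016
k=5 load: inc=0.243958, refl=0.243958·0.818182=0.1996; V=2.057683+0.243958+0.199602=2.5012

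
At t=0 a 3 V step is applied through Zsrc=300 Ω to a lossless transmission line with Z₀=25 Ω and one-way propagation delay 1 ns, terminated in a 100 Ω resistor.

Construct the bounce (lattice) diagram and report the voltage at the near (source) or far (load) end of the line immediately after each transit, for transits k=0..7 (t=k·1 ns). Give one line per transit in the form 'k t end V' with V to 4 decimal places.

Γ_L=0.600000, Γ_S=0.846154; launch V₁=3·25/325=0.230769
k=0 src: V=0.2308
k=1 load: inc=0.230769, refl=0.230769·0.600000=0.1385; V=0.000000+0.230769+0.138462=0.3692
k=2 src: inc=0.138462, refl=0.138462·0.846154=0.1172; V=0.230769+0.138462+0.117160=0.4864
k=3 load: inc=0.117160, refl=0.117160·0.600000=0.0703; V=0.369231+0.117160+0.070296=0.5567
k=4 src: inc=0.070296, refl=0.070296·0.846154=0.0595; V=0.486391+0.070296+0.059481=0.6162
k=5 load: inc=0.059481, refl=0.059481·0.600000=0.0357; V=0.556686+0.059481+0.035689=0.6519
k=6 src: inc=0.035689, refl=0.035689·0.846154=0.0302; V=0.616168+0.035689+0.030198=0.6821
k=7 load: inc=0.030198, refl=0.030198·0.600000=0.0181; V=0.651856+0.030198+0.018119=0.7002

0 0 source 0.2308
1 1 load 0.3692
2 2 source 0.4864
3 3 load 0.5567
4 4 source 0.6162
5 5 load 0.6519
6 6 source 0.6821
7 7 load 0.7002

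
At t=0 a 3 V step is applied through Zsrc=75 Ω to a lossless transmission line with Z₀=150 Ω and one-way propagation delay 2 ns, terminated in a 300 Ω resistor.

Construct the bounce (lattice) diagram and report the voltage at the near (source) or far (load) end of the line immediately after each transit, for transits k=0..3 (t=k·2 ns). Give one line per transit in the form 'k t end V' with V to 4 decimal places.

Γ_L=0.333333, Γ_S=-0.333333; launch V₁=3·150/225=2.000000
k=0 src: V=2.0000
k=1 load: inc=2.000000, refl=2.000000·0.333333=0.6667; V=0.000000+2.000000+0.666667=2.6667
k=2 src: inc=0.666667, refl=0.666667·-0.333333=-0.2222; V=2.000000+0.666667+-0.222222=2.4444
k=3 load: inc=-0.222222, refl=-0.222222·0.333333=-0.0741; V=2.666667+-0.222222+-0.074074=2.3704

0 0 source 2.0000
1 2 load 2.6667
2 4 source 2.4444
3 6 load 2.3704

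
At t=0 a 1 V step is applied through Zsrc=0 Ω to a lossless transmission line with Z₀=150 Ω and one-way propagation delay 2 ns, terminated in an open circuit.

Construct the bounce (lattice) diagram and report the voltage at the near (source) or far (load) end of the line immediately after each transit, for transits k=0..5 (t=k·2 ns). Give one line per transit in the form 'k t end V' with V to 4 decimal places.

Γ_L=1.000000, Γ_S=-1.000000; launch V₁=1·150/150=1.000000
k=0 src: V=1.0000
k=1 load: inc=1.000000, refl=1.000000·1.000000=1.0000; V=0.000000+1.000000+1.000000=2.0000
k=2 src: inc=1.000000, refl=1.000000·-1.000000=-1.0000; V=1.000000+1.000000+-1.000000=1.0000
k=3 load: inc=-1.000000, refl=-1.000000·1.000000=-1.0000; V=2.000000+-1.000000+-1.000000=0.0000
k=4 src: inc=-1.000000, refl=-1.000000·-1.000000=1.0000; V=1.000000+-1.000000+1.000000=1.0000
k=5 load: inc=1.000000, refl=1.000000·1.000000=1.0000; V=0.000000+1.000000+1.000000=2.0000

0 0 source 1.0000
1 2 load 2.0000
2 4 source 1.0000
3 6 load 0.0000
4 8 source 1.0000
5 10 load 2.0000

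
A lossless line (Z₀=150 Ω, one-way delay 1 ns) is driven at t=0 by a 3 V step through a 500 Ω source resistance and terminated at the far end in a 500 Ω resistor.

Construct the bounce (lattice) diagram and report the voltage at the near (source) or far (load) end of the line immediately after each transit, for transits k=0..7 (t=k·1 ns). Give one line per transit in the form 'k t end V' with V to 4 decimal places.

0 0 source 0.6923
1 1 load 1.0651
2 2 source 1.2658
3 3 load 1.3739
4 4 source 1.4321
5 5 load 1.4634
6 6 source 1.4803
7 7 load 1.4894

Γ_L=0.538462, Γ_S=0.538462; launch V₁=3·150/650=0.692308
k=0 src: V=0.6923
k=1 load: inc=0.692308, refl=0.692308·0.538462=0.3728; V=0.000000+0.692308+0.372781=1.0651
k=2 src: inc=0.372781, refl=0.372781·0.538462=0.2007; V=0.692308+0.372781+0.200728=1.2658
k=3 load: inc=0.200728, refl=0.200728·0.538462=0.1081; V=1.065089+0.200728+0.108084=1.3739
k=4 src: inc=0.108084, refl=0.108084·0.538462=0.0582; V=1.265817+0.108084+0.058199=1.4321
k=5 load: inc=0.058199, refl=0.058199·0.538462=0.0313; V=1.373901+0.058199+0.031338=1.4634
k=6 src: inc=0.031338, refl=0.031338·0.538462=0.0169; V=1.432101+0.031338+0.016874=1.4803
k=7 load: inc=0.016874, refl=0.016874·0.538462=0.0091; V=1.463439+0.016874+0.009086=1.4894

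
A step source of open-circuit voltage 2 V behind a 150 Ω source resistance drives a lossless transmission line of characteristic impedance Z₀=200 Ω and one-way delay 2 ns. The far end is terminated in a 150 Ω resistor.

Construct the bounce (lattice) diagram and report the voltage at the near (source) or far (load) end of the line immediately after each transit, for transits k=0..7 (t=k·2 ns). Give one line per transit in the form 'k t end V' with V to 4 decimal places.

Γ_L=-0.142857, Γ_S=-0.142857; launch V₁=2·200/350=1.142857
k=0 src: V=1.1429
k=1 load: inc=1.142857, refl=1.142857·-0.142857=-0.1633; V=0.000000+1.142857+-0.163265=0.9796
k=2 src: inc=-0.163265, refl=-0.163265·-0.142857=0.0233; V=1.142857+-0.163265+0.023324=1.0029
k=3 load: inc=0.023324, refl=0.023324·-0.142857=-0.0033; V=0.979592+0.023324+-0.003332=0.9996
k=4 src: inc=-0.003332, refl=-0.003332·-0.142857=0.0005; V=1.002915+-0.003332+0.000476=1.0001
k=5 load: inc=0.000476, refl=0.000476·-0.142857=-0.0001; V=0.999584+0.000476+-0.000068=1.0000
k=6 src: inc=-0.000068, refl=-0.000068·-0.142857=0.0000; V=1.000059+-0.000068+0.000010=1.0000
k=7 load: inc=0.000010, refl=0.000010·-0.142857=-0.0000; V=0.999992+0.000010+-0.000001=1.0000

0 0 source 1.1429
1 2 load 0.9796
2 4 source 1.0029
3 6 load 0.9996
4 8 source 1.0001
5 10 load 1.0000
6 12 source 1.0000
7 14 load 1.0000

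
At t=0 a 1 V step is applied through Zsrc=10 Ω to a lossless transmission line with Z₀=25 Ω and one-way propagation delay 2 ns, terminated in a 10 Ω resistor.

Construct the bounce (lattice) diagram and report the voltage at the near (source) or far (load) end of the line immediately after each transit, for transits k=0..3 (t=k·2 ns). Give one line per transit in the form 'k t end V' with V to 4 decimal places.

Γ_L=-0.428571, Γ_S=-0.428571; launch V₁=1·25/35=0.714286
k=0 src: V=0.7143
k=1 load: inc=0.714286, refl=0.714286·-0.428571=-0.3061; V=0.000000+0.714286+-0.306122=0.4082
k=2 src: inc=-0.306122, refl=-0.306122·-0.428571=0.1312; V=0.714286+-0.306122+0.131195=0.5394
k=3 load: inc=0.131195, refl=0.131195·-0.428571=-0.0562; V=0.408163+0.131195+-0.056227=0.4831

0 0 source 0.7143
1 2 load 0.4082
2 4 source 0.5394
3 6 load 0.4831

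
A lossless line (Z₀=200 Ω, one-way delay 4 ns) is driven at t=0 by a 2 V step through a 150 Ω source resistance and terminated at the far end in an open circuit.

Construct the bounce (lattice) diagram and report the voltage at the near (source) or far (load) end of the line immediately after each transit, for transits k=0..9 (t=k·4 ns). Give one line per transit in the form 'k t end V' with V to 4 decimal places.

Γ_L=1.000000, Γ_S=-0.142857; launch V₁=2·200/350=1.142857
k=0 src: V=1.1429
k=1 load: inc=1.142857, refl=1.142857·1.000000=1.1429; V=0.000000+1.142857+1.142857=2.2857
k=2 src: inc=1.142857, refl=1.142857·-0.142857=-0.1633; V=1.142857+1.142857+-0.163265=2.1224
k=3 load: inc=-0.163265, refl=-0.163265·1.000000=-0.1633; V=2.285714+-0.163265+-0.163265=1.9592
k=4 src: inc=-0.163265, refl=-0.163265·-0.142857=0.0233; V=2.122449+-0.163265+0.023324=1.9825
k=5 load: inc=0.023324, refl=0.023324·1.000000=0.0233; V=1.959184+0.023324+0.023324=2.0058
k=6 src: inc=0.023324, refl=0.023324·-0.142857=-0.0033; V=1.982507+0.023324+-0.003332=2.0025
k=7 load: inc=-0.003332, refl=-0.003332·1.000000=-0.0033; V=2.005831+-0.003332+-0.003332=1.9992
k=8 src: inc=-0.003332, refl=-0.003332·-0.142857=0.0005; V=2.002499+-0.003332+0.000476=1.9996
k=9 load: inc=0.000476, refl=0.000476·1.000000=0.0005; V=1.999167+0.000476+0.000476=2.0001

0 0 source 1.1429
1 4 load 2.2857
2 8 source 2.1224
3 12 load 1.9592
4 16 source 1.9825
5 20 load 2.0058
6 24 source 2.0025
7 28 load 1.9992
8 32 source 1.9996
9 36 load 2.0001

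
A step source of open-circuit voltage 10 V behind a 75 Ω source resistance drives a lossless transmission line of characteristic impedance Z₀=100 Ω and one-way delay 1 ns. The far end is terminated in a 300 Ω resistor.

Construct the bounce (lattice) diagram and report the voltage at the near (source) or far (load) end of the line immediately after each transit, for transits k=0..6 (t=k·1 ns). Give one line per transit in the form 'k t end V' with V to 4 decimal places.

Γ_L=0.500000, Γ_S=-0.142857; launch V₁=10·100/175=5.714286
k=0 src: V=5.7143
k=1 load: inc=5.714286, refl=5.714286·0.500000=2.8571; V=0.000000+5.714286+2.857143=8.5714
k=2 src: inc=2.857143, refl=2.857143·-0.142857=-0.4082; V=5.714286+2.857143+-0.408163=8.1633
k=3 load: inc=-0.408163, refl=-0.408163·0.500000=-0.2041; V=8.571429+-0.408163+-0.204082=7.9592
k=4 src: inc=-0.204082, refl=-0.204082·-0.142857=0.0292; V=8.163265+-0.204082+0.029155=7.9883
k=5 load: inc=0.029155, refl=0.029155·0.500000=0.0146; V=7.959184+0.029155+0.014577=8.0029
k=6 src: inc=0.014577, refl=0.014577·-0.142857=-0.0021; V=7.988338+0.014577+-0.002082=8.0008

0 0 source 5.7143
1 1 load 8.5714
2 2 source 8.1633
3 3 load 7.9592
4 4 source 7.9883
5 5 load 8.0029
6 6 source 8.0008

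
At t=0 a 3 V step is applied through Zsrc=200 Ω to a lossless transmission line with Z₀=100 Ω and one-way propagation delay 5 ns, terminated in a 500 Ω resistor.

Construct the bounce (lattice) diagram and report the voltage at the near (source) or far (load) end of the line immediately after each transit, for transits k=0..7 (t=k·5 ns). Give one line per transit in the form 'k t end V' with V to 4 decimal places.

0 0 source 1.0000
1 5 load 1.6667
2 10 source 1.8889
3 15 load 2.0370
4 20 source 2.0864
5 25 load 2.1193
6 30 source 2.1303
7 35 load 2.1376

Γ_L=0.666667, Γ_S=0.333333; launch V₁=3·100/300=1.000000
k=0 src: V=1.0000
k=1 load: inc=1.000000, refl=1.000000·0.666667=0.6667; V=0.000000+1.000000+0.666667=1.6667
k=2 src: inc=0.666667, refl=0.666667·0.333333=0.2222; V=1.000000+0.666667+0.222222=1.8889
k=3 load: inc=0.222222, refl=0.222222·0.666667=0.1481; V=1.666667+0.222222+0.148148=2.0370
k=4 src: inc=0.148148, refl=0.148148·0.333333=0.0494; V=1.888889+0.148148+0.049383=2.0864
k=5 load: inc=0.049383, refl=0.049383·0.666667=0.0329; V=2.037037+0.049383+0.032922=2.1193
k=6 src: inc=0.032922, refl=0.032922·0.333333=0.0110; V=2.086420+0.032922+0.010974=2.1303
k=7 load: inc=0.010974, refl=0.010974·0.666667=0.0073; V=2.119342+0.010974+0.007316=2.1376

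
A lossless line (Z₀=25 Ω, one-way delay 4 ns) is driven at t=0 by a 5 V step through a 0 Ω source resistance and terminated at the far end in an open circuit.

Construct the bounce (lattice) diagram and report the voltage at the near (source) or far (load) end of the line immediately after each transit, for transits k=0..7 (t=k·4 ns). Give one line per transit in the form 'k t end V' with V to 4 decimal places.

0 0 source 5.0000
1 4 load 10.0000
2 8 source 5.0000
3 12 load 0.0000
4 16 source 5.0000
5 20 load 10.0000
6 24 source 5.0000
7 28 load 0.0000

Γ_L=1.000000, Γ_S=-1.000000; launch V₁=5·25/25=5.000000
k=0 src: V=5.0000
k=1 load: inc=5.000000, refl=5.000000·1.000000=5.0000; V=0.000000+5.000000+5.000000=10.0000
k=2 src: inc=5.000000, refl=5.000000·-1.000000=-5.0000; V=5.000000+5.000000+-5.000000=5.0000
k=3 load: inc=-5.000000, refl=-5.000000·1.000000=-5.0000; V=10.000000+-5.000000+-5.000000=0.0000
k=4 src: inc=-5.000000, refl=-5.000000·-1.000000=5.0000; V=5.000000+-5.000000+5.000000=5.0000
k=5 load: inc=5.000000, refl=5.000000·1.000000=5.0000; V=0.000000+5.000000+5.000000=10.0000
k=6 src: inc=5.000000, refl=5.000000·-1.000000=-5.0000; V=5.000000+5.000000+-5.000000=5.0000
k=7 load: inc=-5.000000, refl=-5.000000·1.000000=-5.0000; V=10.000000+-5.000000+-5.000000=0.0000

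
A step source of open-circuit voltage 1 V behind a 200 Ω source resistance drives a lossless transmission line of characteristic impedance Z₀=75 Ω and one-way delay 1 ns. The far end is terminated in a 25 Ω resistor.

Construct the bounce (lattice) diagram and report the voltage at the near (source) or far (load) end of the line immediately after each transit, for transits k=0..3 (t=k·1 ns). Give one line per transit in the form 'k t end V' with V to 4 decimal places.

0 0 source 0.2727
1 1 load 0.1364
2 2 source 0.0744
3 3 load 0.1054

Γ_L=-0.500000, Γ_S=0.454545; launch V₁=1·75/275=0.272727
k=0 src: V=0.2727
k=1 load: inc=0.272727, refl=0.272727·-0.500000=-0.1364; V=0.000000+0.272727+-0.136364=0.1364
k=2 src: inc=-0.136364, refl=-0.136364·0.454545=-0.0620; V=0.272727+-0.136364+-0.061983=0.0744
k=3 load: inc=-0.061983, refl=-0.061983·-0.500000=0.0310; V=0.136364+-0.061983+0.030992=0.1054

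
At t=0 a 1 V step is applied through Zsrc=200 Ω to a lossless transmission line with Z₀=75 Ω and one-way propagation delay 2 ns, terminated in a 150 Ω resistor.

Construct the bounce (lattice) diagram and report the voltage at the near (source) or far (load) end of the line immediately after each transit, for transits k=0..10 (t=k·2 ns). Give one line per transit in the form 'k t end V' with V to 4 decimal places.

Γ_L=0.333333, Γ_S=0.454545; launch V₁=1·75/275=0.272727
k=0 src: V=0.2727
k=1 load: inc=0.272727, refl=0.272727·0.333333=0.0909; V=0.000000+0.272727+0.090909=0.3636
k=2 src: inc=0.090909, refl=0.090909·0.454545=0.0413; V=0.272727+0.090909+0.041322=0.4050
k=3 load: inc=0.041322, refl=0.041322·0.333333=0.0138; V=0.363636+0.041322+0.013774=0.4187
k=4 src: inc=0.013774, refl=0.013774·0.454545=0.0063; V=0.404959+0.013774+0.006261=0.4250
k=5 load: inc=0.006261, refl=0.006261·0.333333=0.0021; V=0.418733+0.006261+0.002087=0.4271
k=6 src: inc=0.002087, refl=0.002087·0.454545=0.0009; V=0.424994+0.002087+0.000949=0.4280
k=7 load: inc=0.000949, refl=0.000949·0.333333=0.0003; V=0.427081+0.000949+0.000316=0.4283
k=8 src: inc=0.000316, refl=0.000316·0.454545=0.0001; V=0.428029+0.000316+0.000144=0.4285
k=9 load: inc=0.000144, refl=0.000144·0.333333=0.0000; V=0.428346+0.000144+0.000048=0.4285
k=10 src: inc=0.000048, refl=0.000048·0.454545=0.0000; V=0.428489+0.000048+0.000022=0.4286

0 0 source 0.2727
1 2 load 0.3636
2 4 source 0.4050
3 6 load 0.4187
4 8 source 0.4250
5 10 load 0.4271
6 12 source 0.4280
7 14 load 0.4283
8 16 source 0.4285
9 18 load 0.4285
10 20 source 0.4286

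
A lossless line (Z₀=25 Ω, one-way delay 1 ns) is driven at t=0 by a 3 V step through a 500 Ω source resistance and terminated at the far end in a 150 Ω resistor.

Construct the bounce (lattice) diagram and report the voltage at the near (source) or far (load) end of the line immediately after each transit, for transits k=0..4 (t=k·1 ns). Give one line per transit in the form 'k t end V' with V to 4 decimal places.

0 0 source 0.1429
1 1 load 0.2449
2 2 source 0.3372
3 3 load 0.4032
4 4 source 0.4628

Γ_L=0.714286, Γ_S=0.904762; launch V₁=3·25/525=0.142857
k=0 src: V=0.1429
k=1 load: inc=0.142857, refl=0.142857·0.714286=0.1020; V=0.000000+0.142857+0.102041=0.2449
k=2 src: inc=0.102041, refl=0.102041·0.904762=0.0923; V=0.142857+0.102041+0.092323=0.3372
k=3 load: inc=0.092323, refl=0.092323·0.714286=0.0659; V=0.244898+0.092323+0.065945=0.4032
k=4 src: inc=0.065945, refl=0.065945·0.904762=0.0597; V=0.337221+0.065945+0.059664=0.4628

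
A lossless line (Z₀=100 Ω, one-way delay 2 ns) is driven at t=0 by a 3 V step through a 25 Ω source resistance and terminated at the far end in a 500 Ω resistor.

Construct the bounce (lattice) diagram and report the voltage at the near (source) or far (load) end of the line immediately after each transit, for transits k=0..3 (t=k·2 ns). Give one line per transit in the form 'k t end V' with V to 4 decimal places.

0 0 source 2.4000
1 2 load 4.0000
2 4 source 3.0400
3 6 load 2.4000

Γ_L=0.666667, Γ_S=-0.600000; launch V₁=3·100/125=2.400000
k=0 src: V=2.4000
k=1 load: inc=2.400000, refl=2.400000·0.666667=1.6000; V=0.000000+2.400000+1.600000=4.0000
k=2 src: inc=1.600000, refl=1.600000·-0.600000=-0.9600; V=2.400000+1.600000+-0.960000=3.0400
k=3 load: inc=-0.960000, refl=-0.960000·0.666667=-0.6400; V=4.000000+-0.960000+-0.640000=2.4000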